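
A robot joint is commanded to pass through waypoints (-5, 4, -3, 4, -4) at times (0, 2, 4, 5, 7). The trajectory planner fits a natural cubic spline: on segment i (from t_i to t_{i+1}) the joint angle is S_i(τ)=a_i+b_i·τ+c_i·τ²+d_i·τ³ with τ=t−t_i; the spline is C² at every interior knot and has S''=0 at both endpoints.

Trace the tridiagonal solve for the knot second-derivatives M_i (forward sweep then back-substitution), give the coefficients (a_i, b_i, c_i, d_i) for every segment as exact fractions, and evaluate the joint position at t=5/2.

  seg 0: a=-5 b=251/32 c=0 d=-107/128
  seg 1: a=4 b=-35/16 c=-321/64 d=279/128
  seg 2: a=-3 b=125/32 c=129/16 d=-159/32
  seg 3: a=4 b=41/8 c=-219/32 d=73/64
S(5/2) = 1971/1024

Δ: Δ0=9/2, Δ1=-7/2, Δ2=7, Δ3=-4
row 1: diag=8, rhs=-48; c'=1/4, d'=-6
row 2: denom=6−2·1/4=11/2; d'=(63−2·-6)/(11/2)=150/11
row 3: denom=6−1·2/11=64/11; d'=(-66−1·150/11)/(64/11)=-219/16
back: M3=-219/16
back: M2=150/11−2/11·-219/16=129/8
back: M1=-6−1/4·129/8=-321/32
M: M0=0, M1=-321/32, M2=129/8, M3=-219/16, M4=0
seg 0: a=-5, c=M0/2=0, d=(M1−M0)/(6·2)=-107/128, b=Δ0−h0·(2M0+M1)/6=251/32
seg 1: a=4, c=M1/2=-321/64, d=(M2−M1)/(6·2)=279/128, b=Δ1−h1·(2M1+M2)/6=-35/16
seg 2: a=-3, c=M2/2=129/16, d=(M3−M2)/(6·1)=-159/32, b=Δ2−h2·(2M2+M3)/6=125/32
seg 3: a=4, c=M3/2=-219/32, d=(M4−M3)/(6·2)=73/64, b=Δ3−h3·(2M3+M4)/6=41/8
t_q=5/2 → seg 1, τ=1/2; S=4+-35/16·τ+-321/64·τ²+279/128·τ³=1971/1024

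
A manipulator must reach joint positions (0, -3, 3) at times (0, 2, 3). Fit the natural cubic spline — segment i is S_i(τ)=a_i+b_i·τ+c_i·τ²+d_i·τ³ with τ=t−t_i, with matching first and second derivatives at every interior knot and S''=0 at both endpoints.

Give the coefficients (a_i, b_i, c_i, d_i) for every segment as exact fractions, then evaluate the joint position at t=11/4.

  seg 0: a=0 b=-4 c=0 d=5/8
  seg 1: a=-3 b=7/2 c=15/4 d=-5/4
S(11/4) = 309/256

Δ: Δ0=-3/2, Δ1=6
row 1: diag=6, rhs=45; c'=1/6, d'=15/2
back: M1=15/2
M: M0=0, M1=15/2, M2=0
seg 0: a=0, c=M0/2=0, d=(M1−M0)/(6·2)=5/8, b=Δ0−h0·(2M0+M1)/6=-4
seg 1: a=-3, c=M1/2=15/4, d=(M2−M1)/(6·1)=-5/4, b=Δ1−h1·(2M1+M2)/6=7/2
t_q=11/4 → seg 1, τ=3/4; S=-3+7/2·τ+15/4·τ²+-5/4·τ³=309/256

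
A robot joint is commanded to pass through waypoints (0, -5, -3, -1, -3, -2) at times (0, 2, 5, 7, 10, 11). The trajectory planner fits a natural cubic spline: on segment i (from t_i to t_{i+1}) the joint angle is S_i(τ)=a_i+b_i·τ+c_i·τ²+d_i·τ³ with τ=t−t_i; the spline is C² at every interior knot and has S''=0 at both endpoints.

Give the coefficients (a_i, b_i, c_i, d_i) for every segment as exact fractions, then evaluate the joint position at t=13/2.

Δ: Δ0=-5/2, Δ1=2/3, Δ2=1, Δ3=-2/3, Δ4=1
row 1: diag=10, rhs=19; c'=3/10, d'=19/10
row 2: denom=10−3·3/10=91/10; d'=(2−3·19/10)/(91/10)=-37/91
row 3: denom=10−2·20/91=870/91; d'=(-10−2·-37/91)/(870/91)=-418/435
row 4: denom=8−3·91/290=2047/290; d'=(10−3·-418/435)/(2047/290)=3736/2047
back: M4=3736/2047
back: M3=-418/435−91/290·3736/2047=-9418/6141
back: M2=-37/91−20/91·-9418/6141=-427/6141
back: M1=19/10−3/10·-427/6141=3932/2047
M: M0=0, M1=3932/2047, M2=-427/6141, M3=-9418/6141, M4=3736/2047, M5=0
seg 0: a=0, c=M0/2=0, d=(M1−M0)/(6·2)=983/6141, b=Δ0−h0·(2M0+M1)/6=-38569/12282
seg 1: a=-5, c=M1/2=1966/2047, d=(M2−M1)/(6·3)=-12223/110538, b=Δ1−h1·(2M1+M2)/6=-14977/12282
seg 2: a=-3, c=M2/2=-427/12282, d=(M3−M2)/(6·2)=-999/8188, b=Δ2−h2·(2M2+M3)/6=9565/6141
seg 3: a=-1, c=M3/2=-4709/6141, d=(M4−M3)/(6·3)=10313/55269, b=Δ3−h3·(2M3+M4)/6=-280/6141
seg 4: a=-3, c=M4/2=1868/2047, d=(M5−M4)/(6·1)=-1868/6141, b=Δ4−h4·(2M4+M5)/6=2405/6141
t_q=13/2 → seg 2, τ=3/2; S=-3+9565/6141·τ+-427/12282·τ²+-999/8188·τ³=-75569/65504

  seg 0: a=0 b=-38569/12282 c=0 d=983/6141
  seg 1: a=-5 b=-14977/12282 c=1966/2047 d=-12223/110538
  seg 2: a=-3 b=9565/6141 c=-427/12282 d=-999/8188
  seg 3: a=-1 b=-280/6141 c=-4709/6141 d=10313/55269
  seg 4: a=-3 b=2405/6141 c=1868/2047 d=-1868/6141
S(13/2) = -75569/65504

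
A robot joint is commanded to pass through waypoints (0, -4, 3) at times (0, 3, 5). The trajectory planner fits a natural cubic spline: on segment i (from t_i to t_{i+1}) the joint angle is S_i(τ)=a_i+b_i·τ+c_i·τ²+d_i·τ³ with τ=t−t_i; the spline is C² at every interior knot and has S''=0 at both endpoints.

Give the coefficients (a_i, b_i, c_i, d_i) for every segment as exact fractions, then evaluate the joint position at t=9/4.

  seg 0: a=0 b=-167/60 c=0 d=29/180
  seg 1: a=-4 b=47/30 c=29/20 d=-29/120
S(9/4) = -5667/1280

Δ: Δ0=-4/3, Δ1=7/2
row 1: diag=10, rhs=29; c'=1/5, d'=29/10
back: M1=29/10
M: M0=0, M1=29/10, M2=0
seg 0: a=0, c=M0/2=0, d=(M1−M0)/(6·3)=29/180, b=Δ0−h0·(2M0+M1)/6=-167/60
seg 1: a=-4, c=M1/2=29/20, d=(M2−M1)/(6·2)=-29/120, b=Δ1−h1·(2M1+M2)/6=47/30
t_q=9/4 → seg 0, τ=9/4; S=0+-167/60·τ+0·τ²+29/180·τ³=-5667/1280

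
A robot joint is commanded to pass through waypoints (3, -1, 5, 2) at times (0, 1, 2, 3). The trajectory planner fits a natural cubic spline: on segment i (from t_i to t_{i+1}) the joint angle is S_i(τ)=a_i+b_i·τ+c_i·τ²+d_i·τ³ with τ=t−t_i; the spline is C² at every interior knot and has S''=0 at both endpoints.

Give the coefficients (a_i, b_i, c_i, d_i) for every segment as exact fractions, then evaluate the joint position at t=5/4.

  seg 0: a=3 b=-109/15 c=0 d=49/15
  seg 1: a=-1 b=38/15 c=49/5 d=-19/3
  seg 2: a=5 b=47/15 c=-46/5 d=46/15
S(5/4) = 47/320

Δ: Δ0=-4, Δ1=6, Δ2=-3
row 1: diag=4, rhs=60; c'=1/4, d'=15
row 2: denom=4−1·1/4=15/4; d'=(-54−1·15)/(15/4)=-92/5
back: M2=-92/5
back: M1=15−1/4·-92/5=98/5
M: M0=0, M1=98/5, M2=-92/5, M3=0
seg 0: a=3, c=M0/2=0, d=(M1−M0)/(6·1)=49/15, b=Δ0−h0·(2M0+M1)/6=-109/15
seg 1: a=-1, c=M1/2=49/5, d=(M2−M1)/(6·1)=-19/3, b=Δ1−h1·(2M1+M2)/6=38/15
seg 2: a=5, c=M2/2=-46/5, d=(M3−M2)/(6·1)=46/15, b=Δ2−h2·(2M2+M3)/6=47/15
t_q=5/4 → seg 1, τ=1/4; S=-1+38/15·τ+49/5·τ²+-19/3·τ³=47/320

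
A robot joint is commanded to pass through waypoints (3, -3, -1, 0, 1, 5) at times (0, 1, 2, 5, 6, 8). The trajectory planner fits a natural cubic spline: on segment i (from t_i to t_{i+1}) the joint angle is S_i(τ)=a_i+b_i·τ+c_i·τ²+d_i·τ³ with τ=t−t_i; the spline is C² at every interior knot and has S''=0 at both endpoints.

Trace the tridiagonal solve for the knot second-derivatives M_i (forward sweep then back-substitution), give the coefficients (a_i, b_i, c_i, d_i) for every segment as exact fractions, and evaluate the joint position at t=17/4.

  seg 0: a=3 b=-1784/219 c=0 d=470/219
  seg 1: a=-3 b=-374/219 c=470/73 d=-598/219
  seg 2: a=-1 b=652/219 c=-128/73 d=191/657
  seg 3: a=0 b=67/219 c=63/73 d=-37/219
  seg 4: a=1 b=334/219 c=26/73 d=-13/219
S(17/4) = 623/4672

Δ: Δ0=-6, Δ1=2, Δ2=1/3, Δ3=1, Δ4=2
row 1: diag=4, rhs=48; c'=1/4, d'=12
row 2: denom=8−1·1/4=31/4; d'=(-10−1·12)/(31/4)=-88/31
row 3: denom=8−3·12/31=212/31; d'=(4−3·-88/31)/(212/31)=97/53
row 4: denom=6−1·31/212=1241/212; d'=(6−1·97/53)/(1241/212)=52/73
back: M4=52/73
back: M3=97/53−31/212·52/73=126/73
back: M2=-88/31−12/31·126/73=-256/73
back: M1=12−1/4·-256/73=940/73
M: M0=0, M1=940/73, M2=-256/73, M3=126/73, M4=52/73, M5=0
seg 0: a=3, c=M0/2=0, d=(M1−M0)/(6·1)=470/219, b=Δ0−h0·(2M0+M1)/6=-1784/219
seg 1: a=-3, c=M1/2=470/73, d=(M2−M1)/(6·1)=-598/219, b=Δ1−h1·(2M1+M2)/6=-374/219
seg 2: a=-1, c=M2/2=-128/73, d=(M3−M2)/(6·3)=191/657, b=Δ2−h2·(2M2+M3)/6=652/219
seg 3: a=0, c=M3/2=63/73, d=(M4−M3)/(6·1)=-37/219, b=Δ3−h3·(2M3+M4)/6=67/219
seg 4: a=1, c=M4/2=26/73, d=(M5−M4)/(6·2)=-13/219, b=Δ4−h4·(2M4+M5)/6=334/219
t_q=17/4 → seg 2, τ=9/4; S=-1+652/219·τ+-128/73·τ²+191/657·τ³=623/4672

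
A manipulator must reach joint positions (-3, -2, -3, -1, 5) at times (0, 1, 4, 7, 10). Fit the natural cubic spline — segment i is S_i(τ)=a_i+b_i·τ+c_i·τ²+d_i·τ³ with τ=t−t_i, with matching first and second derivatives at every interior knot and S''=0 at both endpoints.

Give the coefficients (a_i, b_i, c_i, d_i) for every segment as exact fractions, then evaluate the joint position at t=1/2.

  seg 0: a=-3 b=98/81 c=0 d=-17/81
  seg 1: a=-2 b=47/81 c=-17/27 d=79/729
  seg 2: a=-3 b=-22/81 c=28/81 d=-8/729
  seg 3: a=-1 b=122/81 c=20/81 d=-20/729
S(1/2) = -523/216

Δ: Δ0=1, Δ1=-1/3, Δ2=2/3, Δ3=2
row 1: diag=8, rhs=-8; c'=3/8, d'=-1
row 2: denom=12−3·3/8=87/8; d'=(6−3·-1)/(87/8)=24/29
row 3: denom=12−3·8/29=324/29; d'=(8−3·24/29)/(324/29)=40/81
back: M3=40/81
back: M2=24/29−8/29·40/81=56/81
back: M1=-1−3/8·56/81=-34/27
M: M0=0, M1=-34/27, M2=56/81, M3=40/81, M4=0
seg 0: a=-3, c=M0/2=0, d=(M1−M0)/(6·1)=-17/81, b=Δ0−h0·(2M0+M1)/6=98/81
seg 1: a=-2, c=M1/2=-17/27, d=(M2−M1)/(6·3)=79/729, b=Δ1−h1·(2M1+M2)/6=47/81
seg 2: a=-3, c=M2/2=28/81, d=(M3−M2)/(6·3)=-8/729, b=Δ2−h2·(2M2+M3)/6=-22/81
seg 3: a=-1, c=M3/2=20/81, d=(M4−M3)/(6·3)=-20/729, b=Δ3−h3·(2M3+M4)/6=122/81
t_q=1/2 → seg 0, τ=1/2; S=-3+98/81·τ+0·τ²+-17/81·τ³=-523/216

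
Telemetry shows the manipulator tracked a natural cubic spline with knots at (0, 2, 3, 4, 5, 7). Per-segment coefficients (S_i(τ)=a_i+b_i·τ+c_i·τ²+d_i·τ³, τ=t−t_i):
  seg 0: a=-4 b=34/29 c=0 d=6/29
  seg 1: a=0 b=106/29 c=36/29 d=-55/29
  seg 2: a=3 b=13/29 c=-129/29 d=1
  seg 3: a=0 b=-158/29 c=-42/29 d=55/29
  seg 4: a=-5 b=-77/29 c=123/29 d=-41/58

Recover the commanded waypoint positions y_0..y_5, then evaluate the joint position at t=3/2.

y_0 = S_0(0) = a_0 = -4
y_1 = S_1(0) = a_1 = 0
y_2 = S_2(0) = a_2 = 3
y_3 = S_3(0) = a_3 = 0
y_4 = S_4(0) = a_4 = -5
y_5 = S_4(2) = 1
t_q=3/2 is in segment 0 (τ=3/2); S_0(τ)=-179/116

y_0=-4 y_1=0 y_2=3 y_3=0 y_4=-5 y_5=1
S(3/2) = -179/116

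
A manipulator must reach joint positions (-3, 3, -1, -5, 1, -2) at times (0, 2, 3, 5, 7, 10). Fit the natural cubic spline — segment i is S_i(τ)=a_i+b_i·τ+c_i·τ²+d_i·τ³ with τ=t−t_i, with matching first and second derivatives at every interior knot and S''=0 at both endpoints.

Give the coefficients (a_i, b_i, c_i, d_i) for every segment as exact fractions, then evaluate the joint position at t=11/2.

  seg 0: a=-3 b=299/55 c=0 d=-67/110
  seg 1: a=3 b=-103/55 c=-201/55 d=84/55
  seg 2: a=-1 b=-23/5 c=51/55 d=41/220
  seg 3: a=-5 b=74/55 c=45/22 d=-67/110
  seg 4: a=1 b=122/55 c=-177/110 d=59/330
S(11/2) = -685/176

Δ: Δ0=3, Δ1=-4, Δ2=-2, Δ3=3, Δ4=-1
row 1: diag=6, rhs=-42; c'=1/6, d'=-7
row 2: denom=6−1·1/6=35/6; d'=(12−1·-7)/(35/6)=114/35
row 3: denom=8−2·12/35=256/35; d'=(30−2·114/35)/(256/35)=411/128
row 4: denom=10−2·35/128=605/64; d'=(-24−2·411/128)/(605/64)=-177/55
back: M4=-177/55
back: M3=411/128−35/128·-177/55=45/11
back: M2=114/35−12/35·45/11=102/55
back: M1=-7−1/6·102/55=-402/55
M: M0=0, M1=-402/55, M2=102/55, M3=45/11, M4=-177/55, M5=0
seg 0: a=-3, c=M0/2=0, d=(M1−M0)/(6·2)=-67/110, b=Δ0−h0·(2M0+M1)/6=299/55
seg 1: a=3, c=M1/2=-201/55, d=(M2−M1)/(6·1)=84/55, b=Δ1−h1·(2M1+M2)/6=-103/55
seg 2: a=-1, c=M2/2=51/55, d=(M3−M2)/(6·2)=41/220, b=Δ2−h2·(2M2+M3)/6=-23/5
seg 3: a=-5, c=M3/2=45/22, d=(M4−M3)/(6·2)=-67/110, b=Δ3−h3·(2M3+M4)/6=74/55
seg 4: a=1, c=M4/2=-177/110, d=(M5−M4)/(6·3)=59/330, b=Δ4−h4·(2M4+M5)/6=122/55
t_q=11/2 → seg 3, τ=1/2; S=-5+74/55·τ+45/22·τ²+-67/110·τ³=-685/176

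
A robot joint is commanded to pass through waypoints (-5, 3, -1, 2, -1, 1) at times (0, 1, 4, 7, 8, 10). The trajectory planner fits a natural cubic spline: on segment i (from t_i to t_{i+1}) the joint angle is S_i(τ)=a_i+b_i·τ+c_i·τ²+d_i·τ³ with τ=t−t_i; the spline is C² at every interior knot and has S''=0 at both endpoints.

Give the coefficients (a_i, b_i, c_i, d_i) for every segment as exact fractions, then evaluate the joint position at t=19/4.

Δ: Δ0=8, Δ1=-4/3, Δ2=1, Δ3=-3, Δ4=1
row 1: diag=8, rhs=-56; c'=3/8, d'=-7
row 2: denom=12−3·3/8=87/8; d'=(14−3·-7)/(87/8)=280/87
row 3: denom=8−3·8/29=208/29; d'=(-24−3·280/87)/(208/29)=-61/13
row 4: denom=6−1·29/208=1219/208; d'=(24−1·-61/13)/(1219/208)=5968/1219
back: M4=5968/1219
back: M3=-61/13−29/208·5968/1219=-6552/1219
back: M2=280/87−8/29·-6552/1219=17192/3657
back: M1=-7−3/8·17192/3657=-10682/1219
M: M0=0, M1=-10682/1219, M2=17192/3657, M3=-6552/1219, M4=5968/1219, M5=0
seg 0: a=-5, c=M0/2=0, d=(M1−M0)/(6·1)=-5341/3657, b=Δ0−h0·(2M0+M1)/6=34597/3657
seg 1: a=3, c=M1/2=-5341/1219, d=(M2−M1)/(6·3)=24619/32913, b=Δ1−h1·(2M1+M2)/6=18574/3657
seg 2: a=-1, c=M2/2=8596/3657, d=(M3−M2)/(6·3)=-18424/32913, b=Δ2−h2·(2M2+M3)/6=-3707/3657
seg 3: a=2, c=M3/2=-3276/1219, d=(M4−M3)/(6·1)=6260/3657, b=Δ3−h3·(2M3+M4)/6=-7403/3657
seg 4: a=-1, c=M4/2=2984/1219, d=(M5−M4)/(6·2)=-1492/3657, b=Δ4−h4·(2M4+M5)/6=-8279/3657
t_q=19/4 → seg 2, τ=3/4; S=-1+-3707/3657·τ+8596/3657·τ²+-18424/32913·τ³=-6575/9752

  seg 0: a=-5 b=34597/3657 c=0 d=-5341/3657
  seg 1: a=3 b=18574/3657 c=-5341/1219 d=24619/32913
  seg 2: a=-1 b=-3707/3657 c=8596/3657 d=-18424/32913
  seg 3: a=2 b=-7403/3657 c=-3276/1219 d=6260/3657
  seg 4: a=-1 b=-8279/3657 c=2984/1219 d=-1492/3657
S(19/4) = -6575/9752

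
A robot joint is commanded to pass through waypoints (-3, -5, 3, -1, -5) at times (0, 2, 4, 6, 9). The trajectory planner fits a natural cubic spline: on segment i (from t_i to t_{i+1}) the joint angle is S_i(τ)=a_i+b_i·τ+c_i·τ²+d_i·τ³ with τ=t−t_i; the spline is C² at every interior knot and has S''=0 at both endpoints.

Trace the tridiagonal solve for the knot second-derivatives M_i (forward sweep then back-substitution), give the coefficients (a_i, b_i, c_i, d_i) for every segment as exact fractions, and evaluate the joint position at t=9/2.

  seg 0: a=-3 b=-590/213 c=0 d=377/852
  seg 1: a=-5 b=541/213 c=377/142 d=-205/213
  seg 2: a=3 b=343/213 c=-443/142 d=140/213
  seg 3: a=-1 b=-635/213 c=117/142 d=-13/142
S(9/2) = 1765/568

Δ: Δ0=-1, Δ1=4, Δ2=-2, Δ3=-4/3
row 1: diag=8, rhs=30; c'=1/4, d'=15/4
row 2: denom=8−2·1/4=15/2; d'=(-36−2·15/4)/(15/2)=-29/5
row 3: denom=10−2·4/15=142/15; d'=(4−2·-29/5)/(142/15)=117/71
back: M3=117/71
back: M2=-29/5−4/15·117/71=-443/71
back: M1=15/4−1/4·-443/71=377/71
M: M0=0, M1=377/71, M2=-443/71, M3=117/71, M4=0
seg 0: a=-3, c=M0/2=0, d=(M1−M0)/(6·2)=377/852, b=Δ0−h0·(2M0+M1)/6=-590/213
seg 1: a=-5, c=M1/2=377/142, d=(M2−M1)/(6·2)=-205/213, b=Δ1−h1·(2M1+M2)/6=541/213
seg 2: a=3, c=M2/2=-443/142, d=(M3−M2)/(6·2)=140/213, b=Δ2−h2·(2M2+M3)/6=343/213
seg 3: a=-1, c=M3/2=117/142, d=(M4−M3)/(6·3)=-13/142, b=Δ3−h3·(2M3+M4)/6=-635/213
t_q=9/2 → seg 2, τ=1/2; S=3+343/213·τ+-443/142·τ²+140/213·τ³=1765/568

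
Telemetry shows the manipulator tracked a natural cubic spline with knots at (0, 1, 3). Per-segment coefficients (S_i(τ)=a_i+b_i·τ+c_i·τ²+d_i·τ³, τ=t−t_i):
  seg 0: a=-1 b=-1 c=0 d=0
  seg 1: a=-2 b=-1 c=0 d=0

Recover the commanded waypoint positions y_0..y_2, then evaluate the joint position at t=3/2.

y_0=-1 y_1=-2 y_2=-4
S(3/2) = -5/2

y_0 = S_0(0) = a_0 = -1
y_1 = S_1(0) = a_1 = -2
y_2 = S_1(2) = -4
t_q=3/2 is in segment 1 (τ=1/2); S_1(τ)=-5/2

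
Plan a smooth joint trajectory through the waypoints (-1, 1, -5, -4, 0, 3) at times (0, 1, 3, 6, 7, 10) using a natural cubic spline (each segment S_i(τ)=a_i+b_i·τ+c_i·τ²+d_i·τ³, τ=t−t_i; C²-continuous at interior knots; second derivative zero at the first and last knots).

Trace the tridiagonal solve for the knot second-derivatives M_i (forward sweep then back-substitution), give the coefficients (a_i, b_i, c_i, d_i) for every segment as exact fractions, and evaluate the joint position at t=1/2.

  seg 0: a=-1 b=1151/387 c=0 d=-377/387
  seg 1: a=1 b=20/387 c=-377/129 d=1081/1548
  seg 2: a=-5 b=-1261/387 c=109/86 d=-163/6966
  seg 3: a=-4 b=2875/774 c=409/387 d=-199/258
  seg 4: a=0 b=1360/387 c=-973/774 d=973/6966
S(1/2) = 377/1032

Δ: Δ0=2, Δ1=-3, Δ2=1/3, Δ3=4, Δ4=1
row 1: diag=6, rhs=-30; c'=1/3, d'=-5
row 2: denom=10−2·1/3=28/3; d'=(20−2·-5)/(28/3)=45/14
row 3: denom=8−3·9/28=197/28; d'=(22−3·45/14)/(197/28)=346/197
row 4: denom=8−1·28/197=1548/197; d'=(-18−1·346/197)/(1548/197)=-973/387
back: M4=-973/387
back: M3=346/197−28/197·-973/387=818/387
back: M2=45/14−9/28·818/387=109/43
back: M1=-5−1/3·109/43=-754/129
M: M0=0, M1=-754/129, M2=109/43, M3=818/387, M4=-973/387, M5=0
seg 0: a=-1, c=M0/2=0, d=(M1−M0)/(6·1)=-377/387, b=Δ0−h0·(2M0+M1)/6=1151/387
seg 1: a=1, c=M1/2=-377/129, d=(M2−M1)/(6·2)=1081/1548, b=Δ1−h1·(2M1+M2)/6=20/387
seg 2: a=-5, c=M2/2=109/86, d=(M3−M2)/(6·3)=-163/6966, b=Δ2−h2·(2M2+M3)/6=-1261/387
seg 3: a=-4, c=M3/2=409/387, d=(M4−M3)/(6·1)=-199/258, b=Δ3−h3·(2M3+M4)/6=2875/774
seg 4: a=0, c=M4/2=-973/774, d=(M5−M4)/(6·3)=973/6966, b=Δ4−h4·(2M4+M5)/6=1360/387
t_q=1/2 → seg 0, τ=1/2; S=-1+1151/387·τ+0·τ²+-377/387·τ³=377/1032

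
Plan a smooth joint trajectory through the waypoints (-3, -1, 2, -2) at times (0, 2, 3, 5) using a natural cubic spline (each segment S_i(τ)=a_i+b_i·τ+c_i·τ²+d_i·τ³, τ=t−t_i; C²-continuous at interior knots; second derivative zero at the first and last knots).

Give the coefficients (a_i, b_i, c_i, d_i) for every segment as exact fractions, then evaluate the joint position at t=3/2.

Δ: Δ0=1, Δ1=3, Δ2=-2
row 1: diag=6, rhs=12; c'=1/6, d'=2
row 2: denom=6−1·1/6=35/6; d'=(-30−1·2)/(35/6)=-192/35
back: M2=-192/35
back: M1=2−1/6·-192/35=102/35
M: M0=0, M1=102/35, M2=-192/35, M3=0
seg 0: a=-3, c=M0/2=0, d=(M1−M0)/(6·2)=17/70, b=Δ0−h0·(2M0+M1)/6=1/35
seg 1: a=-1, c=M1/2=51/35, d=(M2−M1)/(6·1)=-7/5, b=Δ1−h1·(2M1+M2)/6=103/35
seg 2: a=2, c=M2/2=-96/35, d=(M3−M2)/(6·2)=16/35, b=Δ2−h2·(2M2+M3)/6=58/35
t_q=3/2 → seg 0, τ=3/2; S=-3+1/35·τ+0·τ²+17/70·τ³=-171/80

  seg 0: a=-3 b=1/35 c=0 d=17/70
  seg 1: a=-1 b=103/35 c=51/35 d=-7/5
  seg 2: a=2 b=58/35 c=-96/35 d=16/35
S(3/2) = -171/80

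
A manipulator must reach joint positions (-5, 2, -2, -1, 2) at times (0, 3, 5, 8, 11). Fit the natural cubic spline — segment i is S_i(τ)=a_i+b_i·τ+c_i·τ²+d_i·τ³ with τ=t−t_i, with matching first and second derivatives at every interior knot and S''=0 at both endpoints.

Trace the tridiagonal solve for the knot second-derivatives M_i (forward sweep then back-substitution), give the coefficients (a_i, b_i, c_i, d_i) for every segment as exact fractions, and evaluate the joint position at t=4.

Δ: Δ0=7/3, Δ1=-2, Δ2=1/3, Δ3=1
row 1: diag=10, rhs=-26; c'=1/5, d'=-13/5
row 2: denom=10−2·1/5=48/5; d'=(14−2·-13/5)/(48/5)=2
row 3: denom=12−3·5/16=177/16; d'=(4−3·2)/(177/16)=-32/177
back: M3=-32/177
back: M2=2−5/16·-32/177=364/177
back: M1=-13/5−1/5·364/177=-533/177
M: M0=0, M1=-533/177, M2=364/177, M3=-32/177, M4=0
seg 0: a=-5, c=M0/2=0, d=(M1−M0)/(6·3)=-533/3186, b=Δ0−h0·(2M0+M1)/6=453/118
seg 1: a=2, c=M1/2=-533/354, d=(M2−M1)/(6·2)=299/708, b=Δ1−h1·(2M1+M2)/6=-40/59
seg 2: a=-2, c=M2/2=182/177, d=(M3−M2)/(6·3)=-22/177, b=Δ2−h2·(2M2+M3)/6=-289/177
seg 3: a=-1, c=M3/2=-16/177, d=(M4−M3)/(6·3)=16/1593, b=Δ3−h3·(2M3+M4)/6=209/177
t_q=4 → seg 1, τ=1; S=2+-40/59·τ+-533/354·τ²+299/708·τ³=169/708

  seg 0: a=-5 b=453/118 c=0 d=-533/3186
  seg 1: a=2 b=-40/59 c=-533/354 d=299/708
  seg 2: a=-2 b=-289/177 c=182/177 d=-22/177
  seg 3: a=-1 b=209/177 c=-16/177 d=16/1593
S(4) = 169/708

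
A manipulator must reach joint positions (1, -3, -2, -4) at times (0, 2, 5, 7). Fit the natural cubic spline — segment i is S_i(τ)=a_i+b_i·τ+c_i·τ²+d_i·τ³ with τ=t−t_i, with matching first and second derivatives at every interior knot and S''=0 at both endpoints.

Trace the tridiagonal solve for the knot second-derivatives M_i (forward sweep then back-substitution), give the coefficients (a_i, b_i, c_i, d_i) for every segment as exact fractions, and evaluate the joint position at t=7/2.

Δ: Δ0=-2, Δ1=1/3, Δ2=-1
row 1: diag=10, rhs=14; c'=3/10, d'=7/5
row 2: denom=10−3·3/10=91/10; d'=(-8−3·7/5)/(91/10)=-122/91
back: M2=-122/91
back: M1=7/5−3/10·-122/91=164/91
M: M0=0, M1=164/91, M2=-122/91, M3=0
seg 0: a=1, c=M0/2=0, d=(M1−M0)/(6·2)=41/273, b=Δ0−h0·(2M0+M1)/6=-710/273
seg 1: a=-3, c=M1/2=82/91, d=(M2−M1)/(6·3)=-11/63, b=Δ1−h1·(2M1+M2)/6=-218/273
seg 2: a=-2, c=M2/2=-61/91, d=(M3−M2)/(6·2)=61/546, b=Δ2−h2·(2M2+M3)/6=-29/273
t_q=7/2 → seg 1, τ=3/2; S=-3+-218/273·τ+82/91·τ²+-11/63·τ³=-287/104

  seg 0: a=1 b=-710/273 c=0 d=41/273
  seg 1: a=-3 b=-218/273 c=82/91 d=-11/63
  seg 2: a=-2 b=-29/273 c=-61/91 d=61/546
S(7/2) = -287/104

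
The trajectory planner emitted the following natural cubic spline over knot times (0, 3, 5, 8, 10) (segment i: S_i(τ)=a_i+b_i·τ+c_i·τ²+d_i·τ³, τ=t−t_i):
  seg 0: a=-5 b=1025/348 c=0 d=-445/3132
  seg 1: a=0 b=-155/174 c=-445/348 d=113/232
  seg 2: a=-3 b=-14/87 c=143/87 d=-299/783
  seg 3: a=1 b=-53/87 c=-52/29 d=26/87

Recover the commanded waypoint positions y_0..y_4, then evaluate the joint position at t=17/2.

y_0 = S_0(0) = a_0 = -5
y_1 = S_1(0) = a_1 = 0
y_2 = S_2(0) = a_2 = -3
y_3 = S_3(0) = a_3 = 1
y_4 = S_3(2) = -5
t_q=17/2 is in segment 3 (τ=1/2); S_3(τ)=33/116

y_0=-5 y_1=0 y_2=-3 y_3=1 y_4=-5
S(17/2) = 33/116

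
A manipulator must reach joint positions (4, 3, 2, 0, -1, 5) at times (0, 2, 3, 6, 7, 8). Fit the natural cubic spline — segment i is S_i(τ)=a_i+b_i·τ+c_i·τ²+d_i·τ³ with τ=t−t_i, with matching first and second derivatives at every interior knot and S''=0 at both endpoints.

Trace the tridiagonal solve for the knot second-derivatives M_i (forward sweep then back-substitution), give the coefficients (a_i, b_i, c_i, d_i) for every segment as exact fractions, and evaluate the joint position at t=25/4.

  seg 0: a=4 b=-2027/7446 c=0 d=-212/3723
  seg 1: a=3 b=-7115/7446 c=-424/1241 d=2213/7446
  seg 2: a=2 b=-2782/3723 c=1365/2482 d=-3895/22338
  seg 3: a=0 b=-16049/7446 c=-1265/1241 d=16193/7446
  seg 4: a=-1 b=8675/3723 c=13663/2482 d=-13663/7446
S(25/4) = -90317/158848

Δ: Δ0=-1/2, Δ1=-1, Δ2=-2/3, Δ3=-1, Δ4=6
row 1: diag=6, rhs=-3; c'=1/6, d'=-1/2
row 2: denom=8−1·1/6=47/6; d'=(2−1·-1/2)/(47/6)=15/47
row 3: denom=8−3·18/47=322/47; d'=(-2−3·15/47)/(322/47)=-139/322
row 4: denom=4−1·47/322=1241/322; d'=(42−1·-139/322)/(1241/322)=13663/1241
back: M4=13663/1241
back: M3=-139/322−47/322·13663/1241=-2530/1241
back: M2=15/47−18/47·-2530/1241=1365/1241
back: M1=-1/2−1/6·1365/1241=-848/1241
M: M0=0, M1=-848/1241, M2=1365/1241, M3=-2530/1241, M4=13663/1241, M5=0
seg 0: a=4, c=M0/2=0, d=(M1−M0)/(6·2)=-212/3723, b=Δ0−h0·(2M0+M1)/6=-2027/7446
seg 1: a=3, c=M1/2=-424/1241, d=(M2−M1)/(6·1)=2213/7446, b=Δ1−h1·(2M1+M2)/6=-7115/7446
seg 2: a=2, c=M2/2=1365/2482, d=(M3−M2)/(6·3)=-3895/22338, b=Δ2−h2·(2M2+M3)/6=-2782/3723
seg 3: a=0, c=M3/2=-1265/1241, d=(M4−M3)/(6·1)=16193/7446, b=Δ3−h3·(2M3+M4)/6=-16049/7446
seg 4: a=-1, c=M4/2=13663/2482, d=(M5−M4)/(6·1)=-13663/7446, b=Δ4−h4·(2M4+M5)/6=8675/3723
t_q=25/4 → seg 3, τ=1/4; S=0+-16049/7446·τ+-1265/1241·τ²+16193/7446·τ³=-90317/158848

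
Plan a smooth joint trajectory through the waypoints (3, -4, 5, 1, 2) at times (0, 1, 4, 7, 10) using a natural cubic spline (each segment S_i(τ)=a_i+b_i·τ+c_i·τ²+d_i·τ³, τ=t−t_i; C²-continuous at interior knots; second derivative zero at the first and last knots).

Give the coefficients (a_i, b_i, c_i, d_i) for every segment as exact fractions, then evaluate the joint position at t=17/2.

Δ: Δ0=-7, Δ1=3, Δ2=-4/3, Δ3=1/3
row 1: diag=8, rhs=60; c'=3/8, d'=15/2
row 2: denom=12−3·3/8=87/8; d'=(-26−3·15/2)/(87/8)=-388/87
row 3: denom=12−3·8/29=324/29; d'=(10−3·-388/87)/(324/29)=113/54
back: M3=113/54
back: M2=-388/87−8/29·113/54=-136/27
back: M1=15/2−3/8·-136/27=169/18
M: M0=0, M1=169/18, M2=-136/27, M3=113/54, M4=0
seg 0: a=3, c=M0/2=0, d=(M1−M0)/(6·1)=169/108, b=Δ0−h0·(2M0+M1)/6=-925/108
seg 1: a=-4, c=M1/2=169/36, d=(M2−M1)/(6·3)=-779/972, b=Δ1−h1·(2M1+M2)/6=-209/54
seg 2: a=5, c=M2/2=-68/27, d=(M3−M2)/(6·3)=385/972, b=Δ2−h2·(2M2+M3)/6=287/108
seg 3: a=1, c=M3/2=113/108, d=(M4−M3)/(6·3)=-113/972, b=Δ3−h3·(2M3+M4)/6=-95/54
t_q=17/2 → seg 3, τ=3/2; S=1+-95/54·τ+113/108·τ²+-113/972·τ³=31/96

  seg 0: a=3 b=-925/108 c=0 d=169/108
  seg 1: a=-4 b=-209/54 c=169/36 d=-779/972
  seg 2: a=5 b=287/108 c=-68/27 d=385/972
  seg 3: a=1 b=-95/54 c=113/108 d=-113/972
S(17/2) = 31/96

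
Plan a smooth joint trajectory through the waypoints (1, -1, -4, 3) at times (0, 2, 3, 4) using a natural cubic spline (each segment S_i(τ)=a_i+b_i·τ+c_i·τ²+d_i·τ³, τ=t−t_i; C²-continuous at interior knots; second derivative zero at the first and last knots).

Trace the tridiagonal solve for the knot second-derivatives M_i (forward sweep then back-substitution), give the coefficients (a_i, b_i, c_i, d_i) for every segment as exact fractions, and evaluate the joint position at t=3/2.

  seg 0: a=1 b=13/23 c=0 d=-9/23
  seg 1: a=-1 b=-95/23 c=-54/23 d=80/23
  seg 2: a=-4 b=37/23 c=186/23 d=-62/23
S(3/2) = 97/184

Δ: Δ0=-1, Δ1=-3, Δ2=7
row 1: diag=6, rhs=-12; c'=1/6, d'=-2
row 2: denom=4−1·1/6=23/6; d'=(60−1·-2)/(23/6)=372/23
back: M2=372/23
back: M1=-2−1/6·372/23=-108/23
M: M0=0, M1=-108/23, M2=372/23, M3=0
seg 0: a=1, c=M0/2=0, d=(M1−M0)/(6·2)=-9/23, b=Δ0−h0·(2M0+M1)/6=13/23
seg 1: a=-1, c=M1/2=-54/23, d=(M2−M1)/(6·1)=80/23, b=Δ1−h1·(2M1+M2)/6=-95/23
seg 2: a=-4, c=M2/2=186/23, d=(M3−M2)/(6·1)=-62/23, b=Δ2−h2·(2M2+M3)/6=37/23
t_q=3/2 → seg 0, τ=3/2; S=1+13/23·τ+0·τ²+-9/23·τ³=97/184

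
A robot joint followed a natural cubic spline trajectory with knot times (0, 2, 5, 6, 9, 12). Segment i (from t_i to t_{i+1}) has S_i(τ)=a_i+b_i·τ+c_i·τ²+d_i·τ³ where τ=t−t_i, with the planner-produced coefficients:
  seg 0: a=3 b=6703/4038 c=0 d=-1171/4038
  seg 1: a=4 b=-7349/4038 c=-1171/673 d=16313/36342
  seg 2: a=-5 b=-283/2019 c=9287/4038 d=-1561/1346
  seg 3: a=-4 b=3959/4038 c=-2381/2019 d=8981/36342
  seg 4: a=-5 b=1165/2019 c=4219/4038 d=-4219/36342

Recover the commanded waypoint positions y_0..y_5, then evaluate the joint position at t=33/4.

y_0 = S_0(0) = a_0 = 3
y_1 = S_1(0) = a_1 = 4
y_2 = S_2(0) = a_2 = -5
y_3 = S_3(0) = a_3 = -4
y_4 = S_4(0) = a_4 = -5
y_5 = S_4(3) = 3
t_q=33/4 is in segment 3 (τ=9/4); S_3(τ)=-426353/86144

y_0=3 y_1=4 y_2=-5 y_3=-4 y_4=-5 y_5=3
S(33/4) = -426353/86144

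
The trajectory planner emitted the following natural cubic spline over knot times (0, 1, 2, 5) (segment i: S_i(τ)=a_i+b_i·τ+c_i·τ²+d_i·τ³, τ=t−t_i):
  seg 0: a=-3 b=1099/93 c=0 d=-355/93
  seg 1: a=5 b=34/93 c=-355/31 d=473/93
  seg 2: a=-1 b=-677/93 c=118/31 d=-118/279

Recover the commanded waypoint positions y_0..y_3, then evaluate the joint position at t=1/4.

y_0 = S_0(0) = a_0 = -3
y_1 = S_1(0) = a_1 = 5
y_2 = S_2(0) = a_2 = -1
y_3 = S_2(3) = 0
t_q=1/4 is in segment 0 (τ=1/4); S_0(τ)=-209/1984

y_0=-3 y_1=5 y_2=-1 y_3=0
S(1/4) = -209/1984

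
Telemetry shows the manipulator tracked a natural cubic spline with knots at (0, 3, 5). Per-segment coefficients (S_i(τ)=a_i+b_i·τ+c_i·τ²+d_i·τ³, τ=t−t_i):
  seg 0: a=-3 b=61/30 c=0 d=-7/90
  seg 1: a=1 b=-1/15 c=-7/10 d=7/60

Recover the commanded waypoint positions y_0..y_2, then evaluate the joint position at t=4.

y_0 = S_0(0) = a_0 = -3
y_1 = S_1(0) = a_1 = 1
y_2 = S_1(2) = -1
t_q=4 is in segment 1 (τ=1); S_1(τ)=7/20

y_0=-3 y_1=1 y_2=-1
S(4) = 7/20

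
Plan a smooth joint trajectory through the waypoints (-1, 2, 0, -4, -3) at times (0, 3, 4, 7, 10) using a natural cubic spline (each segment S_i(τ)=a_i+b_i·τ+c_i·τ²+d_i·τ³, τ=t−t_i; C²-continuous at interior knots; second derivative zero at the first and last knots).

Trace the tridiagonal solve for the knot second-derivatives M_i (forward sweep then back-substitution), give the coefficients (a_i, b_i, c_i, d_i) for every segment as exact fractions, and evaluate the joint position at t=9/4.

  seg 0: a=-1 b=41/19 c=0 d=-22/171
  seg 1: a=2 b=-25/19 c=-22/19 d=9/19
  seg 2: a=0 b=-42/19 c=5/19 d=5/513
  seg 3: a=-4 b=-7/19 c=20/57 d=-20/513
S(9/4) = 1453/608

Δ: Δ0=1, Δ1=-2, Δ2=-4/3, Δ3=1/3
row 1: diag=8, rhs=-18; c'=1/8, d'=-9/4
row 2: denom=8−1·1/8=63/8; d'=(4−1·-9/4)/(63/8)=50/63
row 3: denom=12−3·8/21=76/7; d'=(10−3·50/63)/(76/7)=40/57
back: M3=40/57
back: M2=50/63−8/21·40/57=10/19
back: M1=-9/4−1/8·10/19=-44/19
M: M0=0, M1=-44/19, M2=10/19, M3=40/57, M4=0
seg 0: a=-1, c=M0/2=0, d=(M1−M0)/(6·3)=-22/171, b=Δ0−h0·(2M0+M1)/6=41/19
seg 1: a=2, c=M1/2=-22/19, d=(M2−M1)/(6·1)=9/19, b=Δ1−h1·(2M1+M2)/6=-25/19
seg 2: a=0, c=M2/2=5/19, d=(M3−M2)/(6·3)=5/513, b=Δ2−h2·(2M2+M3)/6=-42/19
seg 3: a=-4, c=M3/2=20/57, d=(M4−M3)/(6·3)=-20/513, b=Δ3−h3·(2M3+M4)/6=-7/19
t_q=9/4 → seg 0, τ=9/4; S=-1+41/19·τ+0·τ²+-22/171·τ³=1453/608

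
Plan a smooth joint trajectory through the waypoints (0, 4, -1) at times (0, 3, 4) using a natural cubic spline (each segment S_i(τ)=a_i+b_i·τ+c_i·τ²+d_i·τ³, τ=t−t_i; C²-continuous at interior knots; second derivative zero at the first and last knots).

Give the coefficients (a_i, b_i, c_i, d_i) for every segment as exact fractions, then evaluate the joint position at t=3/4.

  seg 0: a=0 b=89/24 c=0 d=-19/72
  seg 1: a=4 b=-41/12 c=-19/8 d=19/24
S(3/4) = 1367/512

Δ: Δ0=4/3, Δ1=-5
row 1: diag=8, rhs=-38; c'=1/8, d'=-19/4
back: M1=-19/4
M: M0=0, M1=-19/4, M2=0
seg 0: a=0, c=M0/2=0, d=(M1−M0)/(6·3)=-19/72, b=Δ0−h0·(2M0+M1)/6=89/24
seg 1: a=4, c=M1/2=-19/8, d=(M2−M1)/(6·1)=19/24, b=Δ1−h1·(2M1+M2)/6=-41/12
t_q=3/4 → seg 0, τ=3/4; S=0+89/24·τ+0·τ²+-19/72·τ³=1367/512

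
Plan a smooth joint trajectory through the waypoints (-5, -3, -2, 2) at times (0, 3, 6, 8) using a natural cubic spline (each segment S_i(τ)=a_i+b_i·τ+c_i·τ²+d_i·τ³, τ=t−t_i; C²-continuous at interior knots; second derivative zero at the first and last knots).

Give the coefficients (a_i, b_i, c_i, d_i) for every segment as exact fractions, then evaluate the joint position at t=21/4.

Δ: Δ0=2/3, Δ1=1/3, Δ2=2
row 1: diag=12, rhs=-2; c'=1/4, d'=-1/6
row 2: denom=10−3·1/4=37/4; d'=(10−3·-1/6)/(37/4)=42/37
back: M2=42/37
back: M1=-1/6−1/4·42/37=-50/111
M: M0=0, M1=-50/111, M2=42/37, M3=0
seg 0: a=-5, c=M0/2=0, d=(M1−M0)/(6·3)=-25/999, b=Δ0−h0·(2M0+M1)/6=33/37
seg 1: a=-3, c=M1/2=-25/111, d=(M2−M1)/(6·3)=88/999, b=Δ1−h1·(2M1+M2)/6=8/37
seg 2: a=-2, c=M2/2=21/37, d=(M3−M2)/(6·2)=-7/74, b=Δ2−h2·(2M2+M3)/6=46/37
t_q=21/4 → seg 1, τ=9/4; S=-3+8/37·τ+-25/111·τ²+88/999·τ³=-1569/592

  seg 0: a=-5 b=33/37 c=0 d=-25/999
  seg 1: a=-3 b=8/37 c=-25/111 d=88/999
  seg 2: a=-2 b=46/37 c=21/37 d=-7/74
S(21/4) = -1569/592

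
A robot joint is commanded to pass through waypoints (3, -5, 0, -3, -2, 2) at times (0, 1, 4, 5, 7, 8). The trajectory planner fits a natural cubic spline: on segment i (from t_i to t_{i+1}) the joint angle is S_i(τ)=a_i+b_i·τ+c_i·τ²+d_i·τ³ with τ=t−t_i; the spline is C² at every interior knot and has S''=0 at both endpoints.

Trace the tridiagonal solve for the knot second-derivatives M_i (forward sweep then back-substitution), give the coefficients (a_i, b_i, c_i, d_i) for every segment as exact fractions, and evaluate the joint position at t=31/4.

  seg 0: a=3 b=-3113/321 c=0 d=545/321
  seg 1: a=-5 b=-1478/321 c=545/107 d=-964/963
  seg 2: a=0 b=-344/321 c=-419/107 d=638/321
  seg 3: a=-3 b=-944/321 c=219/107 d=-419/2568
  seg 4: a=-2 b=2111/642 c=457/428 d=-457/1284
S(31/4) = 25107/27392

Δ: Δ0=-8, Δ1=5/3, Δ2=-3, Δ3=1/2, Δ4=4
row 1: diag=8, rhs=58; c'=3/8, d'=29/4
row 2: denom=8−3·3/8=55/8; d'=(-28−3·29/4)/(55/8)=-398/55
row 3: denom=6−1·8/55=322/55; d'=(21−1·-398/55)/(322/55)=1553/322
row 4: denom=6−2·55/161=856/161; d'=(21−2·1553/322)/(856/161)=457/214
back: M4=457/214
back: M3=1553/322−55/161·457/214=438/107
back: M2=-398/55−8/55·438/107=-838/107
back: M1=29/4−3/8·-838/107=1090/107
M: M0=0, M1=1090/107, M2=-838/107, M3=438/107, M4=457/214, M5=0
seg 0: a=3, c=M0/2=0, d=(M1−M0)/(6·1)=545/321, b=Δ0−h0·(2M0+M1)/6=-3113/321
seg 1: a=-5, c=M1/2=545/107, d=(M2−M1)/(6·3)=-964/963, b=Δ1−h1·(2M1+M2)/6=-1478/321
seg 2: a=0, c=M2/2=-419/107, d=(M3−M2)/(6·1)=638/321, b=Δ2−h2·(2M2+M3)/6=-344/321
seg 3: a=-3, c=M3/2=219/107, d=(M4−M3)/(6·2)=-419/2568, b=Δ3−h3·(2M3+M4)/6=-944/321
seg 4: a=-2, c=M4/2=457/428, d=(M5−M4)/(6·1)=-457/1284, b=Δ4−h4·(2M4+M5)/6=2111/642
t_q=31/4 → seg 4, τ=3/4; S=-2+2111/642·τ+457/428·τ²+-457/1284·τ³=25107/27392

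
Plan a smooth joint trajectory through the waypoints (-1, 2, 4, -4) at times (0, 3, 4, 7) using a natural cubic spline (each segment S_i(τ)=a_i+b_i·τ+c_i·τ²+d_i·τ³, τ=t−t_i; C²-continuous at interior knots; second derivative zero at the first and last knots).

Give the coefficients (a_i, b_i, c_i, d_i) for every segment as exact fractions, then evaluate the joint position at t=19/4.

Δ: Δ0=1, Δ1=2, Δ2=-8/3
row 1: diag=8, rhs=6; c'=1/8, d'=3/4
row 2: denom=8−1·1/8=63/8; d'=(-28−1·3/4)/(63/8)=-230/63
back: M2=-230/63
back: M1=3/4−1/8·-230/63=76/63
M: M0=0, M1=76/63, M2=-230/63, M3=0
seg 0: a=-1, c=M0/2=0, d=(M1−M0)/(6·3)=38/567, b=Δ0−h0·(2M0+M1)/6=25/63
seg 1: a=2, c=M1/2=38/63, d=(M2−M1)/(6·1)=-17/21, b=Δ1−h1·(2M1+M2)/6=139/63
seg 2: a=4, c=M2/2=-115/63, d=(M3−M2)/(6·3)=115/567, b=Δ2−h2·(2M2+M3)/6=62/63
t_q=19/4 → seg 2, τ=3/4; S=4+62/63·τ+-115/63·τ²+115/567·τ³=243/64

  seg 0: a=-1 b=25/63 c=0 d=38/567
  seg 1: a=2 b=139/63 c=38/63 d=-17/21
  seg 2: a=4 b=62/63 c=-115/63 d=115/567
S(19/4) = 243/64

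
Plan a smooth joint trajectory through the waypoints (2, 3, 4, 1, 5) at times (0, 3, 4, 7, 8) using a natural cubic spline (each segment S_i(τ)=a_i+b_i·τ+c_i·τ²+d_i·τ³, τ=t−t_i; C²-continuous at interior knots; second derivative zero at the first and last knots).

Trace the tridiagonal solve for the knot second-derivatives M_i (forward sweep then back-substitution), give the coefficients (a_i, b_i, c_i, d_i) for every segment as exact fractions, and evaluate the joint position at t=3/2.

  seg 0: a=2 b=-59/432 c=0 d=203/3888
  seg 1: a=3 b=275/216 c=203/432 d=-107/144
  seg 2: a=4 b=-7/432 c=-95/54 d=1855/3888
  seg 3: a=1 b=499/216 c=365/144 d=-365/432
S(3/2) = 757/384

Δ: Δ0=1/3, Δ1=1, Δ2=-1, Δ3=4
row 1: diag=8, rhs=4; c'=1/8, d'=1/2
row 2: denom=8−1·1/8=63/8; d'=(-12−1·1/2)/(63/8)=-100/63
row 3: denom=8−3·8/21=48/7; d'=(30−3·-100/63)/(48/7)=365/72
back: M3=365/72
back: M2=-100/63−8/21·365/72=-95/27
back: M1=1/2−1/8·-95/27=203/216
M: M0=0, M1=203/216, M2=-95/27, M3=365/72, M4=0
seg 0: a=2, c=M0/2=0, d=(M1−M0)/(6·3)=203/3888, b=Δ0−h0·(2M0+M1)/6=-59/432
seg 1: a=3, c=M1/2=203/432, d=(M2−M1)/(6·1)=-107/144, b=Δ1−h1·(2M1+M2)/6=275/216
seg 2: a=4, c=M2/2=-95/54, d=(M3−M2)/(6·3)=1855/3888, b=Δ2−h2·(2M2+M3)/6=-7/432
seg 3: a=1, c=M3/2=365/144, d=(M4−M3)/(6·1)=-365/432, b=Δ3−h3·(2M3+M4)/6=499/216
t_q=3/2 → seg 0, τ=3/2; S=2+-59/432·τ+0·τ²+203/3888·τ³=757/384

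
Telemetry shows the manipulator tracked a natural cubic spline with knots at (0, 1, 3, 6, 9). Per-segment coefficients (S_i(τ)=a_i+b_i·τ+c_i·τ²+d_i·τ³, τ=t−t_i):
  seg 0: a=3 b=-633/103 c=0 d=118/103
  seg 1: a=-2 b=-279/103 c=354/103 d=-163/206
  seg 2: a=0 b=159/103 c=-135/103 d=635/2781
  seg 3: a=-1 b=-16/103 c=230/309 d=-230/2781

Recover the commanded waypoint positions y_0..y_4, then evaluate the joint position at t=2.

y_0 = S_0(0) = a_0 = 3
y_1 = S_1(0) = a_1 = -2
y_2 = S_2(0) = a_2 = 0
y_3 = S_3(0) = a_3 = -1
y_4 = S_3(3) = 3
t_q=2 is in segment 1 (τ=1); S_1(τ)=-425/206

y_0=3 y_1=-2 y_2=0 y_3=-1 y_4=3
S(2) = -425/206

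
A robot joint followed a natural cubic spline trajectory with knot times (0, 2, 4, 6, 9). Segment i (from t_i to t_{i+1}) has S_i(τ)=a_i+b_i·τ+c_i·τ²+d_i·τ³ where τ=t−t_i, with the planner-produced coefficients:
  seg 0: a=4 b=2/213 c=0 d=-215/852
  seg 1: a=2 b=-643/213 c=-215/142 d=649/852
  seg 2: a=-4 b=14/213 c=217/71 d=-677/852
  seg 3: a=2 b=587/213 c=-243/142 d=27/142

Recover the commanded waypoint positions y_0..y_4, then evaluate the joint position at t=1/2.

y_0=4 y_1=2 y_2=-4 y_3=2 y_4=0
S(1/2) = 9027/2272

y_0 = S_0(0) = a_0 = 4
y_1 = S_1(0) = a_1 = 2
y_2 = S_2(0) = a_2 = -4
y_3 = S_3(0) = a_3 = 2
y_4 = S_3(3) = 0
t_q=1/2 is in segment 0 (τ=1/2); S_0(τ)=9027/2272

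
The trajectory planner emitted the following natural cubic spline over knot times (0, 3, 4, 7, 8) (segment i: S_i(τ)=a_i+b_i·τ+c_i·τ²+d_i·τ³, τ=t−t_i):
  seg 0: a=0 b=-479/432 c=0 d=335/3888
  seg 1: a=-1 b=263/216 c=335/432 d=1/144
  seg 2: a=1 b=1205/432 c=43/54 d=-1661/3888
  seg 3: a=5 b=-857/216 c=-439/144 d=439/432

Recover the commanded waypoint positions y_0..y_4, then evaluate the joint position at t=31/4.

y_0=0 y_1=-1 y_2=1 y_3=5 y_4=-1
S(31/4) = 6803/9216

y_0 = S_0(0) = a_0 = 0
y_1 = S_1(0) = a_1 = -1
y_2 = S_2(0) = a_2 = 1
y_3 = S_3(0) = a_3 = 5
y_4 = S_3(1) = -1
t_q=31/4 is in segment 3 (τ=3/4); S_3(τ)=6803/9216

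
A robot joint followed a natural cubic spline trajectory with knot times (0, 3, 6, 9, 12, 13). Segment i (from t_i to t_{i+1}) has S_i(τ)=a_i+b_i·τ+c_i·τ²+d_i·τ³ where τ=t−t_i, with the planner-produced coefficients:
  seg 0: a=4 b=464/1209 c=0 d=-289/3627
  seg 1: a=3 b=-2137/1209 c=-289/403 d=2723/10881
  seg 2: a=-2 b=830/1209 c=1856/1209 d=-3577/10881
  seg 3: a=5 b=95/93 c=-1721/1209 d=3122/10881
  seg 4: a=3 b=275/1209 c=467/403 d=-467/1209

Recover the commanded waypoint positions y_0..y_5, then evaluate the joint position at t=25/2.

y_0 = S_0(0) = a_0 = 4
y_1 = S_1(0) = a_1 = 3
y_2 = S_2(0) = a_2 = -2
y_3 = S_3(0) = a_3 = 5
y_4 = S_4(0) = a_4 = 3
y_5 = S_4(1) = 4
t_q=25/2 is in segment 4 (τ=1/2); S_4(τ)=10817/3224

y_0=4 y_1=3 y_2=-2 y_3=5 y_4=3 y_5=4
S(25/2) = 10817/3224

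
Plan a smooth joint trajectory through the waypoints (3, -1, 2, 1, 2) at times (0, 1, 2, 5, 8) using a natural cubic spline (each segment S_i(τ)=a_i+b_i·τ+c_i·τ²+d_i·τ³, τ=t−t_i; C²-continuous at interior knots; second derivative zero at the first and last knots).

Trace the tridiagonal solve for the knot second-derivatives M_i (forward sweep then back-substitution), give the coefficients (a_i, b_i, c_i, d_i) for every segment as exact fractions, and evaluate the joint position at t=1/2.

Δ: Δ0=-4, Δ1=3, Δ2=-1/3, Δ3=1/3
row 1: diag=4, rhs=42; c'=1/4, d'=21/2
row 2: denom=8−1·1/4=31/4; d'=(-20−1·21/2)/(31/4)=-122/31
row 3: denom=12−3·12/31=336/31; d'=(4−3·-122/31)/(336/31)=35/24
back: M3=35/24
back: M2=-122/31−12/31·35/24=-9/2
back: M1=21/2−1/4·-9/2=93/8
M: M0=0, M1=93/8, M2=-9/2, M3=35/24, M4=0
seg 0: a=3, c=M0/2=0, d=(M1−M0)/(6·1)=31/16, b=Δ0−h0·(2M0+M1)/6=-95/16
seg 1: a=-1, c=M1/2=93/16, d=(M2−M1)/(6·1)=-43/16, b=Δ1−h1·(2M1+M2)/6=-1/8
seg 2: a=2, c=M2/2=-9/4, d=(M3−M2)/(6·3)=143/432, b=Δ2−h2·(2M2+M3)/6=55/16
seg 3: a=1, c=M3/2=35/48, d=(M4−M3)/(6·3)=-35/432, b=Δ3−h3·(2M3+M4)/6=-9/8
t_q=1/2 → seg 0, τ=1/2; S=3+-95/16·τ+0·τ²+31/16·τ³=35/128

  seg 0: a=3 b=-95/16 c=0 d=31/16
  seg 1: a=-1 b=-1/8 c=93/16 d=-43/16
  seg 2: a=2 b=55/16 c=-9/4 d=143/432
  seg 3: a=1 b=-9/8 c=35/48 d=-35/432
S(1/2) = 35/128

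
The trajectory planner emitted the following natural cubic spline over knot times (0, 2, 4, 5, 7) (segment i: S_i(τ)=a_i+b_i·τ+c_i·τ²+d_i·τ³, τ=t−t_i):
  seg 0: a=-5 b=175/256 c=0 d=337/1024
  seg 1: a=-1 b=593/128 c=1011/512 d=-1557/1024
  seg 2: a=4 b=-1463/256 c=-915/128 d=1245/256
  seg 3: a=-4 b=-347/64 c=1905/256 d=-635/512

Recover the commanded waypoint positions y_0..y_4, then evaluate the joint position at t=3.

y_0=-5 y_1=-1 y_2=4 y_3=-4 y_4=5
S(3) = 4185/1024

y_0 = S_0(0) = a_0 = -5
y_1 = S_1(0) = a_1 = -1
y_2 = S_2(0) = a_2 = 4
y_3 = S_3(0) = a_3 = -4
y_4 = S_3(2) = 5
t_q=3 is in segment 1 (τ=1); S_1(τ)=4185/1024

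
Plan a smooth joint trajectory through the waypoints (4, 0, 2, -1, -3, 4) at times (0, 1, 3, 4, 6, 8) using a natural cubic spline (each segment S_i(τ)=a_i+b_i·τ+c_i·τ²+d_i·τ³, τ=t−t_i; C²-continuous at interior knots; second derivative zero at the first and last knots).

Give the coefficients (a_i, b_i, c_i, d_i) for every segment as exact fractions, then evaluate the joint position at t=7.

Δ: Δ0=-4, Δ1=1, Δ2=-3, Δ3=-1, Δ4=7/2
row 1: diag=6, rhs=30; c'=1/3, d'=5
row 2: denom=6−2·1/3=16/3; d'=(-24−2·5)/(16/3)=-51/8
row 3: denom=6−1·3/16=93/16; d'=(12−1·-51/8)/(93/16)=98/31
row 4: denom=8−2·32/93=680/93; d'=(27−2·98/31)/(680/93)=1923/680
back: M4=1923/680
back: M3=98/31−32/93·1923/680=186/85
back: M2=-51/8−3/16·186/85=-2307/340
back: M1=5−1/3·-2307/340=2469/340
M: M0=0, M1=2469/340, M2=-2307/340, M3=186/85, M4=1923/680, M5=0
seg 0: a=4, c=M0/2=0, d=(M1−M0)/(6·1)=823/680, b=Δ0−h0·(2M0+M1)/6=-3543/680
seg 1: a=0, c=M1/2=2469/680, d=(M2−M1)/(6·2)=-199/170, b=Δ1−h1·(2M1+M2)/6=-537/340
seg 2: a=2, c=M2/2=-2307/680, d=(M3−M2)/(6·1)=1017/680, b=Δ2−h2·(2M2+M3)/6=-75/68
seg 3: a=-1, c=M3/2=93/85, d=(M4−M3)/(6·2)=29/544, b=Δ3−h3·(2M3+M4)/6=-2313/680
seg 4: a=-3, c=M4/2=1923/1360, d=(M5−M4)/(6·2)=-641/2720, b=Δ4−h4·(2M4+M5)/6=549/340
t_q=7 → seg 4, τ=1; S=-3+549/340·τ+1923/1360·τ²+-641/2720·τ³=-563/2720

  seg 0: a=4 b=-3543/680 c=0 d=823/680
  seg 1: a=0 b=-537/340 c=2469/680 d=-199/170
  seg 2: a=2 b=-75/68 c=-2307/680 d=1017/680
  seg 3: a=-1 b=-2313/680 c=93/85 d=29/544
  seg 4: a=-3 b=549/340 c=1923/1360 d=-641/2720
S(7) = -563/2720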